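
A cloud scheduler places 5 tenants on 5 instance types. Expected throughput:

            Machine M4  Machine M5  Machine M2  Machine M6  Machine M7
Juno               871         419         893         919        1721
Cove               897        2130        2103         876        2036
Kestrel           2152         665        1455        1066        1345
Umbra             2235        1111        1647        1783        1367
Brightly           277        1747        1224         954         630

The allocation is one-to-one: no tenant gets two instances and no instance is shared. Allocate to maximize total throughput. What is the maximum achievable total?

Maximum total: 9506 ops/s

This is the linear assignment problem.
Optimal: Juno→Machine M7 (1721 ops/s), Cove→Machine M2 (2103 ops/s), Kestrel→Machine M4 (2152 ops/s), Umbra→Machine M6 (1783 ops/s), Brightly→Machine M5 (1747 ops/s) — total 1721+2103+2152+1783+1747 = 9506 ops/s.
Column-greedy (each instance in turn goes to its best remaining tenant) gives 8495 ops/s, worse by 1011.
Every other assignment is strictly worse.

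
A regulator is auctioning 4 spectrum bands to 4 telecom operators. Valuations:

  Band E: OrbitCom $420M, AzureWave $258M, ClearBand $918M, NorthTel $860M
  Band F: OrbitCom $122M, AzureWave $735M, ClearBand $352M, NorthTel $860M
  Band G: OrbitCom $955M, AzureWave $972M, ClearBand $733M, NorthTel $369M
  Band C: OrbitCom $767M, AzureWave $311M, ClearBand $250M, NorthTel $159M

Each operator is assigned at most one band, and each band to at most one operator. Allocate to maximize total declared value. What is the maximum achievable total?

Maximum total: $3517M

Treat this as an assignment problem: match each operator to one band.
Optimal: OrbitCom→Band C ($767M), AzureWave→Band G ($972M), ClearBand→Band E ($918M), NorthTel→Band F ($860M) — total 767+972+918+860 = $3517M.
Row-greedy (each operator in turn takes its best remaining band) gives $2767M, worse by 750.
Every other assignment is strictly worse.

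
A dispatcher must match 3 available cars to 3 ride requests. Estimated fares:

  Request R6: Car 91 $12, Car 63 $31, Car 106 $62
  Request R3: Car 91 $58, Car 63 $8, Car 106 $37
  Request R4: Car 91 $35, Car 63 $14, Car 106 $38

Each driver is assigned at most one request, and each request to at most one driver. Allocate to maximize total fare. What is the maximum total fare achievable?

This is the linear assignment problem.
Optimal: Car 91→Request R3 ($58), Car 63→Request R4 ($14), Car 106→Request R6 ($62) — total 58+14+62 = $134.
Row-greedy (each driver in turn takes its best remaining request) gives $127, worse by 7.
Next-best assignment: Car 91→Request R3, Car 63→Request R6, Car 106→Request R4 = $127.
Every other assignment is strictly worse.

Max total: $134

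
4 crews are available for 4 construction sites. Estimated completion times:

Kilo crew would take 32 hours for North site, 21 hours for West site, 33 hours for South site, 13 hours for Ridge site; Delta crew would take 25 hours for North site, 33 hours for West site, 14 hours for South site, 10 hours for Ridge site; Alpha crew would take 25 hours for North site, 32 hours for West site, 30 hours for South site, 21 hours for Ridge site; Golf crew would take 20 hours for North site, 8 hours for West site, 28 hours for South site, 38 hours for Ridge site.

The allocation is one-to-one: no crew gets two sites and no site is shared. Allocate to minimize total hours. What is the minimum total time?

Minimum total: 60 hours

Optimal: Kilo crew→Ridge site (13 hours), Delta crew→South site (14 hours), Alpha crew→North site (25 hours), Golf crew→West site (8 hours) — total 13+14+25+8 = 60 hours.
Min-entry greedy (repeatedly take the single cheapest remaining cell) gives 76 hours, worse by 16.
Swapping Golf crew↔Delta crew (Golf crew→South site 28 hours, Delta crew→West site 33 hours) adds 39.
No other one-to-one assignment undercuts 60 hours.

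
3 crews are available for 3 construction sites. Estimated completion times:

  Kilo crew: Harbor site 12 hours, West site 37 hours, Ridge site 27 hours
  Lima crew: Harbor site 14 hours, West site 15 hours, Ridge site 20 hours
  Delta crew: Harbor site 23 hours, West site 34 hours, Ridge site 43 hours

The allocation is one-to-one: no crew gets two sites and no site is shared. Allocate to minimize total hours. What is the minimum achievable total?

Min total: 65 hours

Optimal: Kilo crew→Ridge site (27 hours), Lima crew→West site (15 hours), Delta crew→Harbor site (23 hours) — total 27+15+23 = 65 hours.
Row-greedy (each crew in turn takes its cheapest remaining site) gives 70 hours, worse by 5.
Checked against all permutations: 65 hours is optimal.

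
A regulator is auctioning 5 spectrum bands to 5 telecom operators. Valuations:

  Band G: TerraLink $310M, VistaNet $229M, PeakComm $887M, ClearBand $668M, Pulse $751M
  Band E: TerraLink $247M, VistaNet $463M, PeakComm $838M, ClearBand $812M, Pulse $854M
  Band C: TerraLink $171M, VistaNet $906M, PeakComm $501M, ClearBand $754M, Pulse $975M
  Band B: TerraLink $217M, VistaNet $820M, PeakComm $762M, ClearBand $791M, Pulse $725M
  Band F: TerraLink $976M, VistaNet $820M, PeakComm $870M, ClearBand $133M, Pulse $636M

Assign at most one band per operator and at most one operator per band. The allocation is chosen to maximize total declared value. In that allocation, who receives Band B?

VistaNet receives Band B.

Optimal: TerraLink→Band F ($976M), VistaNet→Band B ($820M), PeakComm→Band G ($887M), ClearBand→Band E ($812M), Pulse→Band C ($975M) — total 976+820+887+812+975 = $4470M.
Row-greedy (each operator in turn takes its best remaining band) gives $4306M, worse by 164.
VistaNet's own top band is Band C ($906M), but forcing VistaNet→Band C and reassigning the rest optimally gives only $4414M — worse by 56.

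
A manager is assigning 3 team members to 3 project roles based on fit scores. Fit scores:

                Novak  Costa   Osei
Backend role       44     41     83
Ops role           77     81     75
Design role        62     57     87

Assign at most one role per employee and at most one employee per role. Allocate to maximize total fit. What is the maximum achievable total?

Optimal: Novak→Design role (62 pts), Costa→Ops role (81 pts), Osei→Backend role (83 pts) — total 62+81+83 = 226 pts.
Row-greedy (each employee in turn takes its best remaining role) gives 217 pts, worse by 9.
Swapping Novak↔Osei (Novak→Backend role 44 pts, Osei→Design role 87 pts) loses 14.

Max total: 226 pts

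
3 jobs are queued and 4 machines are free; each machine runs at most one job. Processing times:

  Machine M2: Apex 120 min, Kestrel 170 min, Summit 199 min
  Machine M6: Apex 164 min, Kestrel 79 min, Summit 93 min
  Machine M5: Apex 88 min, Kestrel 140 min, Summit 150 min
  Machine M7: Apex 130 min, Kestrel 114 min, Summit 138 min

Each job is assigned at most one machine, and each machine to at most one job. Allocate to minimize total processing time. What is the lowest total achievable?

This is a one-to-one assignment (minimum-cost bipartite matching).
Optimal: Apex→Machine M5 (88 min), Kestrel→Machine M7 (114 min), Summit→Machine M6 (93 min) — total 88+114+93 = 295 min.
Row-greedy (each job in turn takes its cheapest remaining machine) gives 305 min, worse by 10.
Next-best assignment: Apex→Machine M5, Kestrel→Machine M6, Summit→Machine M7 = 305 min.
Swapping Summit↔Kestrel (Summit→Machine M7 138 min, Kestrel→Machine M6 79 min) adds 10.
No other one-to-one assignment undercuts 295 min.

Min total: 295 min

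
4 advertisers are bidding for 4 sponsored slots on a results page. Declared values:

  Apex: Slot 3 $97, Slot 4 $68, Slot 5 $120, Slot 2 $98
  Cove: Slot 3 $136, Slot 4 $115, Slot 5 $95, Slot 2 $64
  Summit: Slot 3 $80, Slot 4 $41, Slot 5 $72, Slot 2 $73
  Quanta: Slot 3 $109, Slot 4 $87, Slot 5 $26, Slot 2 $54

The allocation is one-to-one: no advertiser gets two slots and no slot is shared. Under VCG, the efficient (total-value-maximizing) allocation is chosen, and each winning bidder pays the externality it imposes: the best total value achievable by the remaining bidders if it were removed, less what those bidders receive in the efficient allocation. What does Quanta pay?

Efficient allocation: Apex→Slot 5 ($120), Cove→Slot 4 ($115), Summit→Slot 2 ($73), Quanta→Slot 3 ($109); total welfare W = $417.
Quanta receives Slot 3 at value $109, so the others get W − 109 = $308.
Without Quanta: best allocation of the remaining 3 bidders over all 4 slots is Apex→Slot 5 ($120), Cove→Slot 3 ($136), Summit→Slot 2 ($73), total $329.
VCG payment = (others' best without Quanta) − (others' welfare with Quanta) = 329 − 308 = $21.

Quanta pays $21.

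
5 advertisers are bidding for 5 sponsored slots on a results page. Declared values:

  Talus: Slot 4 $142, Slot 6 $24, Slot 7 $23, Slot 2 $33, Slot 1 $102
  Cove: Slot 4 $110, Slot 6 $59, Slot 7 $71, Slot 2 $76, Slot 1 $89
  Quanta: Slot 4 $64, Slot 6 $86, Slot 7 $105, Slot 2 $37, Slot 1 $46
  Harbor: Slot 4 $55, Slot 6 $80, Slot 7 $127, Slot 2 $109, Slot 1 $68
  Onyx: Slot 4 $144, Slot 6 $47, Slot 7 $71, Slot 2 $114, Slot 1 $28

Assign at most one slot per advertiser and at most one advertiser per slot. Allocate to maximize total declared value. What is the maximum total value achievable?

Maximum total: $558

Optimal: Talus→Slot 4 ($142), Cove→Slot 1 ($89), Quanta→Slot 6 ($86), Harbor→Slot 7 ($127), Onyx→Slot 2 ($114) — total 142+89+86+127+114 = $558.
Every other assignment is strictly worse.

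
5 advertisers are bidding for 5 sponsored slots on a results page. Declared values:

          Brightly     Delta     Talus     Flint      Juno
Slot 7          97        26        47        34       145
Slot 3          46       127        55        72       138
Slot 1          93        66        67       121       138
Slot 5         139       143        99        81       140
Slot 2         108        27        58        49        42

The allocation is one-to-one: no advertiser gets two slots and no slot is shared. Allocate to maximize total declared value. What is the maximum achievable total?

This is the linear assignment problem.
Optimal: Brightly→Slot 2 ($108), Delta→Slot 3 ($127), Talus→Slot 5 ($99), Flint→Slot 1 ($121), Juno→Slot 7 ($145) — total 108+127+99+121+145 = $600.
Row-greedy (each advertiser in turn takes its best remaining slot) gives $527, worse by 73.
Next-best assignment: Brightly→Slot 5, Delta→Slot 3, Talus→Slot 2, Flint→Slot 1, Juno→Slot 7 = $590.

Maximum total: $600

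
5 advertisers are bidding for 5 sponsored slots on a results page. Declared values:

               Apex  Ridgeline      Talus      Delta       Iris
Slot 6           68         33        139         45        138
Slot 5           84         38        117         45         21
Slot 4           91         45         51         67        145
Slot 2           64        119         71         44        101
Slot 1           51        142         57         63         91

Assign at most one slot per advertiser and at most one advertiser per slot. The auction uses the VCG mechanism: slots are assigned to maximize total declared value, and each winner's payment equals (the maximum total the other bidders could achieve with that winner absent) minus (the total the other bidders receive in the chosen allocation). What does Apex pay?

Apex pays $1.

Efficient allocation: Apex→Slot 5 ($84), Ridgeline→Slot 1 ($142), Talus→Slot 6 ($139), Delta→Slot 2 ($44), Iris→Slot 4 ($145); total welfare W = $554.
Apex receives Slot 5 at value $84, so the others get W − 84 = $470.
Without Apex: best allocation of the remaining 4 bidders over all 5 slots is Ridgeline→Slot 1 ($142), Talus→Slot 6 ($139), Delta→Slot 5 ($45), Iris→Slot 4 ($145), total $471.
VCG payment = (others' best without Apex) − (others' welfare with Apex) = 471 − 470 = $1.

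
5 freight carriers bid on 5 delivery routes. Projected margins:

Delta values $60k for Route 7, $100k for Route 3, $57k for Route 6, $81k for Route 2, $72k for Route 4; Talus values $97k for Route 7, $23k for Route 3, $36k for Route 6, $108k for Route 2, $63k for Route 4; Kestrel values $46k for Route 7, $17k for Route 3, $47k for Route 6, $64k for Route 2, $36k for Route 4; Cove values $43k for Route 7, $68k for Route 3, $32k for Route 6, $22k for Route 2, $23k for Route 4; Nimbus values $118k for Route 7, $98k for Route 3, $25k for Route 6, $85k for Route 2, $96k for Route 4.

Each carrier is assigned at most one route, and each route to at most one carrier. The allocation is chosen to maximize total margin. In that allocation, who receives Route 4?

Optimal: Delta→Route 4 ($72k), Talus→Route 2 ($108k), Kestrel→Route 6 ($47k), Cove→Route 3 ($68k), Nimbus→Route 7 ($118k) — total 72+108+47+68+118 = $413k.
Next-best assignment: Delta→Route 3, Talus→Route 2, Kestrel→Route 6, Cove→Route 4, Nimbus→Route 7 = $396k.
Swapping Delta↔Kestrel (Delta→Route 6 $57k, Kestrel→Route 4 $36k) loses 26.
Every other assignment is strictly worse.
Delta's own top route is Route 3 ($100k), but forcing Delta→Route 3 and reassigning the rest optimally gives only $396k — worse by 17.

Delta receives Route 4.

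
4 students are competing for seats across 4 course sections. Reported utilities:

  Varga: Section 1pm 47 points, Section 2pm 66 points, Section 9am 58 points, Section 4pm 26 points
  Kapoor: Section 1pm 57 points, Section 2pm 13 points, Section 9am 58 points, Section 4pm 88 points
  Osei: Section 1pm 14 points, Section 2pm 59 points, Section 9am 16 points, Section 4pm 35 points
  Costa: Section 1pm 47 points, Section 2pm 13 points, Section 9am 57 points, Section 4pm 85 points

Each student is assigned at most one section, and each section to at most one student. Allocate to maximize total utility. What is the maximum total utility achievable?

Optimal: Varga→Section 9am (58 points), Kapoor→Section 1pm (57 points), Osei→Section 2pm (59 points), Costa→Section 4pm (85 points) — total 58+57+59+85 = 259 points.
Row-greedy (each student in turn takes its best remaining section) gives 217 points, worse by 42.
Next-best assignment: Varga→Section 9am, Kapoor→Section 4pm, Osei→Section 2pm, Costa→Section 1pm = 252 points.

Max total: 259 points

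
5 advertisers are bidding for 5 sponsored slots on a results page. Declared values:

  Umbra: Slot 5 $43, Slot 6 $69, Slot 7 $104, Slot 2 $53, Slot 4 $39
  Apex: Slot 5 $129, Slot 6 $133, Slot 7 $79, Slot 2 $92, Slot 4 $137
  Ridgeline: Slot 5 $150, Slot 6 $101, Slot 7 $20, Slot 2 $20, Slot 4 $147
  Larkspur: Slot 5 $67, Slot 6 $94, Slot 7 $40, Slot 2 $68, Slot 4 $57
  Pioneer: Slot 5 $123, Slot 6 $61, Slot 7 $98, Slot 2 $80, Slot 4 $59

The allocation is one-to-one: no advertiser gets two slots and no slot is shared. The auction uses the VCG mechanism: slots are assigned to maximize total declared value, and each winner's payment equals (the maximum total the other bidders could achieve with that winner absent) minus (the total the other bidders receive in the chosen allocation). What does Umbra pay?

Umbra pays $8.

Efficient allocation: Umbra→Slot 7 ($104), Apex→Slot 6 ($133), Ridgeline→Slot 4 ($147), Larkspur→Slot 2 ($68), Pioneer→Slot 5 ($123); total welfare W = $575.
Umbra receives Slot 7 at value $104, so the others get W − 104 = $471.
Without Umbra: best allocation of the remaining 4 bidders over all 5 slots is Apex→Slot 4 ($137), Ridgeline→Slot 5 ($150), Larkspur→Slot 6 ($94), Pioneer→Slot 7 ($98), total $479.
VCG payment = (others' best without Umbra) − (others' welfare with Umbra) = 479 − 471 = $8.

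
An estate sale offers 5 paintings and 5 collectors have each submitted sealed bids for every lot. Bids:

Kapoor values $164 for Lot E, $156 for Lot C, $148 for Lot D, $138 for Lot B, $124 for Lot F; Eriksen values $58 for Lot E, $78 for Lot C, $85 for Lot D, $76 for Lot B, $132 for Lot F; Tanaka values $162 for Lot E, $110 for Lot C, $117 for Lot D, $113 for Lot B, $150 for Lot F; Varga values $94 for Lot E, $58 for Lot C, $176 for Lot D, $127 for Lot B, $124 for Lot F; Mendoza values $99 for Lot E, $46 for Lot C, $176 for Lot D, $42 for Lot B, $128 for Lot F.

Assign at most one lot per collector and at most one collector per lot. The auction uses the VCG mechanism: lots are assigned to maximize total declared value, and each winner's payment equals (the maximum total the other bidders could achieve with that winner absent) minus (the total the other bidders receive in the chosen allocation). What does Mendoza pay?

Mendoza pays $49.

Efficient allocation: Kapoor→Lot C ($156), Eriksen→Lot F ($132), Tanaka→Lot E ($162), Varga→Lot B ($127), Mendoza→Lot D ($176); total welfare W = $753.
Mendoza receives Lot D at value $176, so the others get W − 176 = $577.
Without Mendoza: best allocation of the remaining 4 bidders over all 5 lots is Kapoor→Lot C ($156), Eriksen→Lot F ($132), Tanaka→Lot E ($162), Varga→Lot D ($176), total $626.
VCG payment = (others' best without Mendoza) − (others' welfare with Mendoza) = 626 − 577 = $49.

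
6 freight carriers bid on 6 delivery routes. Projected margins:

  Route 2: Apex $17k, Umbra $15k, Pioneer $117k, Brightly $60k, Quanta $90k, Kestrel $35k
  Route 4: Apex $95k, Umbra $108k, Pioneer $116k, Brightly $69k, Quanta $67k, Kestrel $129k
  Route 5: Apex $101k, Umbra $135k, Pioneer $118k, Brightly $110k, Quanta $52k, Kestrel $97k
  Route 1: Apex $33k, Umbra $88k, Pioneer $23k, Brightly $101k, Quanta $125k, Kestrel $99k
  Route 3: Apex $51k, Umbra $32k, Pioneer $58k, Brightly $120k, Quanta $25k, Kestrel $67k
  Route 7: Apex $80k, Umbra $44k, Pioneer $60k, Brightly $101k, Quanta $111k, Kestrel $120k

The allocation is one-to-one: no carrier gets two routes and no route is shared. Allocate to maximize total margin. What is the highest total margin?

Optimal: Apex→Route 4 ($95k), Umbra→Route 5 ($135k), Pioneer→Route 2 ($117k), Brightly→Route 3 ($120k), Quanta→Route 1 ($125k), Kestrel→Route 7 ($120k) — total 95+135+117+120+125+120 = $712k.
Column-greedy (each route in turn goes to its best remaining carrier) gives $706k, worse by 6.
No other one-to-one assignment exceeds $712k.

Max total: $712k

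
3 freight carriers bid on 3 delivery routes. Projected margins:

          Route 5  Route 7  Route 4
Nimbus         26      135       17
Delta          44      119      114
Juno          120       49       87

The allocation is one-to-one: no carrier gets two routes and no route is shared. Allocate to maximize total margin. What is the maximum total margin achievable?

Optimal: Nimbus→Route 7 ($135k), Delta→Route 4 ($114k), Juno→Route 5 ($120k) — total 135+114+120 = $369k.
Next-best assignment: Nimbus→Route 7, Delta→Route 5, Juno→Route 4 = $266k.
No other one-to-one assignment exceeds $369k.

Max total: $369k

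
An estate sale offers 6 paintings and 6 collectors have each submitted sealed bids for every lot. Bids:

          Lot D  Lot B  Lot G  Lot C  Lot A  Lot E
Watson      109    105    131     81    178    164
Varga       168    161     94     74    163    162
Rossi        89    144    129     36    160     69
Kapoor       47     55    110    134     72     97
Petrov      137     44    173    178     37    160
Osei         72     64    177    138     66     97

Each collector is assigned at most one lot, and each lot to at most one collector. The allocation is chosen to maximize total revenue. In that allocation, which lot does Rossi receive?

Optimal: Watson→Lot A ($178), Varga→Lot D ($168), Rossi→Lot B ($144), Kapoor→Lot C ($134), Petrov→Lot E ($160), Osei→Lot G ($177) — total 178+168+144+134+160+177 = $961.
Max-entry greedy (repeatedly take the single best remaining cell) gives $942, worse by 19.
Rossi's own top lot is Lot A ($160), but forcing Rossi→Lot A and reassigning the rest optimally gives only $933 — worse by 28.

Rossi receives Lot B.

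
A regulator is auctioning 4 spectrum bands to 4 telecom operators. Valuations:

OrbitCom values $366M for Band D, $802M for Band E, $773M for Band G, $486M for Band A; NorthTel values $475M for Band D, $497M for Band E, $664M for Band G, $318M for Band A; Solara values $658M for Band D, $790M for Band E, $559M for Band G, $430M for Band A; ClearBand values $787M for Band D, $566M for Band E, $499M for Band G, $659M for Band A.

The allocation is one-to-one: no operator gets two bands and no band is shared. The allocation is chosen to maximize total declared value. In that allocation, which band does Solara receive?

Optimal: OrbitCom→Band E ($802M), NorthTel→Band G ($664M), Solara→Band D ($658M), ClearBand→Band A ($659M) — total 802+664+658+659 = $2783M.
Column-greedy (each band in turn goes to its best remaining operator) gives $2683M, worse by 100.
Next-best assignment: OrbitCom→Band A, NorthTel→Band G, Solara→Band E, ClearBand→Band D = $2727M.
Solara's own top band is Band E ($790M), but forcing Solara→Band E and reassigning the rest optimally gives only $2727M — worse by 56.

Solara receives Band D.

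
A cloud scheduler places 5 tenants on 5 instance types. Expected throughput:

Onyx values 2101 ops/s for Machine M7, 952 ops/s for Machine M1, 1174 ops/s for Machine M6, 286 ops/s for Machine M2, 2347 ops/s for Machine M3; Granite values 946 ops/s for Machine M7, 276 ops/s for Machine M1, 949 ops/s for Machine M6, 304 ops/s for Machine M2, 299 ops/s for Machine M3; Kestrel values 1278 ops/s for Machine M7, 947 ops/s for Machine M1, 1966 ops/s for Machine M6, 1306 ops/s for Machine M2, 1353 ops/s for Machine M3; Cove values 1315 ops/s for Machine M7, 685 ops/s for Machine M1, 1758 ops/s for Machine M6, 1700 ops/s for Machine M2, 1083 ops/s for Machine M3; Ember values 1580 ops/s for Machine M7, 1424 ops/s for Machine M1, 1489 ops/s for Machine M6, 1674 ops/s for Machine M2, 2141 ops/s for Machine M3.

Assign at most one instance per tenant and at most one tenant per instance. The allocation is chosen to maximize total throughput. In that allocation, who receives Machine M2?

Cove receives Machine M2.

Optimal: Onyx→Machine M3 (2347 ops/s), Granite→Machine M7 (946 ops/s), Kestrel→Machine M6 (1966 ops/s), Cove→Machine M2 (1700 ops/s), Ember→Machine M1 (1424 ops/s) — total 2347+946+1966+1700+1424 = 8383 ops/s.
Column-greedy (each instance in turn goes to its best remaining tenant) gives 7490 ops/s, worse by 893.
No other one-to-one assignment exceeds 8383 ops/s.
Cove's own top instance is Machine M6 (1758 ops/s), but forcing Cove→Machine M6 and reassigning the rest optimally gives only 7781 ops/s — worse by 602.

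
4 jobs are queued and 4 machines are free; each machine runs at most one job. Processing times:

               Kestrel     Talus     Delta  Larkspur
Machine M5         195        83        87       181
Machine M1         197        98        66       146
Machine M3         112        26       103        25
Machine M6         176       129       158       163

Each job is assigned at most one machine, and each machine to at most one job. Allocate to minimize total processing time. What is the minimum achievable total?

Optimal: Kestrel→Machine M6 (176 min), Talus→Machine M5 (83 min), Delta→Machine M1 (66 min), Larkspur→Machine M3 (25 min) — total 176+83+66+25 = 350 min.
Row-greedy (each job in turn takes its cheapest remaining machine) gives 424 min, worse by 74.
Swapping Kestrel↔Talus (Kestrel→Machine M5 195 min, Talus→Machine M6 129 min) adds 65.

Min total: 350 min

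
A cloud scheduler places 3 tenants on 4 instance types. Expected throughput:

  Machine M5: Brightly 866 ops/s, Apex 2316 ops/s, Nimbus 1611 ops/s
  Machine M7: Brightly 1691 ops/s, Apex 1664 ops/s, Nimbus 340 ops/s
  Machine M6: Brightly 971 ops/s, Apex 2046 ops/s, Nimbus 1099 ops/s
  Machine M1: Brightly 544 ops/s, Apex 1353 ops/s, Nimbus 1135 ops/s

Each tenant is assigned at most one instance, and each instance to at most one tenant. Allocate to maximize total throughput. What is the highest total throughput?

Treat this as an assignment problem: match each tenant to one instance.
Optimal: Brightly→Machine M7 (1691 ops/s), Apex→Machine M6 (2046 ops/s), Nimbus→Machine M5 (1611 ops/s) — total 1691+2046+1611 = 5348 ops/s.
Column-greedy (each instance in turn goes to its best remaining tenant) gives 5106 ops/s, worse by 242.
Swapping Brightly↔Nimbus (Brightly→Machine M5 866 ops/s, Nimbus→Machine M7 340 ops/s) loses 2096.
No other one-to-one assignment exceeds 5348 ops/s.

Max total: 5348 ops/s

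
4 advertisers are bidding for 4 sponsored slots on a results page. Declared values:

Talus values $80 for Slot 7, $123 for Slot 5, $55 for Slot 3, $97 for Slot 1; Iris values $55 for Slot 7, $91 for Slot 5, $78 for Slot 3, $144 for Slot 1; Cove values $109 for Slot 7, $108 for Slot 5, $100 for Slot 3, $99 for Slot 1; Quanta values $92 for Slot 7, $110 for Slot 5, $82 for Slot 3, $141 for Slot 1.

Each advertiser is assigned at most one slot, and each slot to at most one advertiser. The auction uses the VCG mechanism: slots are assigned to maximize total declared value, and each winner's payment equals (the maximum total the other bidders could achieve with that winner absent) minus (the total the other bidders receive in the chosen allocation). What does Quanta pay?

Efficient allocation: Talus→Slot 5 ($123), Iris→Slot 1 ($144), Cove→Slot 3 ($100), Quanta→Slot 7 ($92); total welfare W = $459.
Quanta receives Slot 7 at value $92, so the others get W − 92 = $367.
Without Quanta: best allocation of the remaining 3 bidders over all 4 slots is Talus→Slot 5 ($123), Iris→Slot 1 ($144), Cove→Slot 7 ($109), total $376.
VCG payment = (others' best without Quanta) − (others' welfare with Quanta) = 376 − 367 = $9.

Quanta pays $9.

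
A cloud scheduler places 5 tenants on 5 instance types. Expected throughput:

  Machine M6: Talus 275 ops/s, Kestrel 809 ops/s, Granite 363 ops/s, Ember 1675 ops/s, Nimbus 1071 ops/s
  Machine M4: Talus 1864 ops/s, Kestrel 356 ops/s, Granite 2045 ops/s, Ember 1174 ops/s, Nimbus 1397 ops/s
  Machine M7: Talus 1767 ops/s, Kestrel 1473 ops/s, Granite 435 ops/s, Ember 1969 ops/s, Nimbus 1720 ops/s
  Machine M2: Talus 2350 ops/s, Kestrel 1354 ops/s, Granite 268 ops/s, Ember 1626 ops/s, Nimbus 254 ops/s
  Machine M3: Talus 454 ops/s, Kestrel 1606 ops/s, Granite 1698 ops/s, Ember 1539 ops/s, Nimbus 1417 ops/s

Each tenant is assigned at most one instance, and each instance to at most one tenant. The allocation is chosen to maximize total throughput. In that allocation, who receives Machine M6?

Optimal: Talus→Machine M2 (2350 ops/s), Kestrel→Machine M3 (1606 ops/s), Granite→Machine M4 (2045 ops/s), Ember→Machine M6 (1675 ops/s), Nimbus→Machine M7 (1720 ops/s) — total 2350+1606+2045+1675+1720 = 9396 ops/s.
Max-entry greedy (repeatedly take the single best remaining cell) gives 9041 ops/s, worse by 355.
Every other assignment is strictly worse.
Ember's own top instance is Machine M7 (1969 ops/s), but forcing Ember→Machine M7 and reassigning the rest optimally gives only 9041 ops/s — worse by 355.

Ember receives Machine M6.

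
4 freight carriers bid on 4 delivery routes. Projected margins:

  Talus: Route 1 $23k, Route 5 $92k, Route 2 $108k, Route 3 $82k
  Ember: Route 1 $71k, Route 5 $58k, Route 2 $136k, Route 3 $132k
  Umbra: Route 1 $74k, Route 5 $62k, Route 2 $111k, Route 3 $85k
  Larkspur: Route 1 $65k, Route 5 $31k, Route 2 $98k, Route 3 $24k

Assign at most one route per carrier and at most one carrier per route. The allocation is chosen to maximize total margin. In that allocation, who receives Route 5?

Optimal: Talus→Route 5 ($92k), Ember→Route 3 ($132k), Umbra→Route 2 ($111k), Larkspur→Route 1 ($65k) — total 92+132+111+65 = $400k.
Column-greedy (each route in turn goes to its best remaining carrier) gives $326k, worse by 74.
Next-best assignment: Talus→Route 5, Ember→Route 3, Umbra→Route 1, Larkspur→Route 2 = $396k.
Swapping Umbra↔Larkspur (Umbra→Route 1 $74k, Larkspur→Route 2 $98k) loses 4.
Talus's own top route is Route 2 ($108k), but forcing Talus→Route 2 and reassigning the rest optimally gives only $367k — worse by 33.

Talus receives Route 5.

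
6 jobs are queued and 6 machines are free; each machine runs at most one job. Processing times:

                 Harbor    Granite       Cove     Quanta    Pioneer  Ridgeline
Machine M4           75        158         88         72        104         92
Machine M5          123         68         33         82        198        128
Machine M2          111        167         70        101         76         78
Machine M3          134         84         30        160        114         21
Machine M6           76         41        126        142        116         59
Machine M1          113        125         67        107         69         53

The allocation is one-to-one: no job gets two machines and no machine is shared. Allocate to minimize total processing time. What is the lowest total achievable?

Min total: 340 min

This is a one-to-one assignment (minimum-cost bipartite matching).
Optimal: Harbor→Machine M4 (75 min), Granite→Machine M6 (41 min), Cove→Machine M5 (33 min), Quanta→Machine M2 (101 min), Pioneer→Machine M1 (69 min), Ridgeline→Machine M3 (21 min) — total 75+41+33+101+69+21 = 340 min.
Min-entry greedy (repeatedly take the single cheapest remaining cell) gives 347 min, worse by 7.
Swapping Quanta↔Granite (Quanta→Machine M6 142 min, Granite→Machine M2 167 min) adds 167.
No other one-to-one assignment undercuts 340 min.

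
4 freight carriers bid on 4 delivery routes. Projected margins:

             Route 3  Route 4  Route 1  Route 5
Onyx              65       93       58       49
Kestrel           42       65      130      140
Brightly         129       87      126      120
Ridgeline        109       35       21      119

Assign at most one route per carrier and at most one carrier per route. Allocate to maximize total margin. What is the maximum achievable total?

This is the linear assignment problem.
Optimal: Onyx→Route 4 ($93k), Kestrel→Route 1 ($130k), Brightly→Route 3 ($129k), Ridgeline→Route 5 ($119k) — total 93+130+129+119 = $471k.
Next-best assignment: Onyx→Route 4, Kestrel→Route 5, Brightly→Route 1, Ridgeline→Route 3 = $468k.
Every other assignment is strictly worse.

Maximum total: $471k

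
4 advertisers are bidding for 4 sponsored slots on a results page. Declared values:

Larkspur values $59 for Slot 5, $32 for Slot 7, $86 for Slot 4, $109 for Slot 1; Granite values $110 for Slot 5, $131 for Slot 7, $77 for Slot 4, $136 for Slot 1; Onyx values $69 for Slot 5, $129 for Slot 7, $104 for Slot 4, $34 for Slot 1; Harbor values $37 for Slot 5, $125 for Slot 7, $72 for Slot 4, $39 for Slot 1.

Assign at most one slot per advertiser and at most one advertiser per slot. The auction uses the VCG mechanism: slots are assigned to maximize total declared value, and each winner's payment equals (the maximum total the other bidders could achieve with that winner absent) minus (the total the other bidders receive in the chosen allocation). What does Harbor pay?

Efficient allocation: Larkspur→Slot 1 ($109), Granite→Slot 5 ($110), Onyx→Slot 4 ($104), Harbor→Slot 7 ($125); total welfare W = $448.
Harbor receives Slot 7 at value $125, so the others get W − 125 = $323.
Without Harbor: best allocation of the remaining 3 bidders over all 4 slots is Larkspur→Slot 4 ($86), Granite→Slot 1 ($136), Onyx→Slot 7 ($129), total $351.
VCG payment = (others' best without Harbor) − (others' welfare with Harbor) = 351 − 323 = $28.

Harbor pays $28.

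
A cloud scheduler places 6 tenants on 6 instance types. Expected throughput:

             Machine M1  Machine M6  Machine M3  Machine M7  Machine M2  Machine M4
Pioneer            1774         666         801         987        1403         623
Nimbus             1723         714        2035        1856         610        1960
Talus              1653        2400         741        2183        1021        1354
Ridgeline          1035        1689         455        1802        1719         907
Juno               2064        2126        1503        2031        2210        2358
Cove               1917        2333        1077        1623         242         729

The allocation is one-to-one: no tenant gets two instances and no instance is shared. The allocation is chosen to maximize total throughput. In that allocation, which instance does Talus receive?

Talus receives Machine M7.

Optimal: Pioneer→Machine M1 (1774 ops/s), Nimbus→Machine M3 (2035 ops/s), Talus→Machine M7 (2183 ops/s), Ridgeline→Machine M2 (1719 ops/s), Juno→Machine M4 (2358 ops/s), Cove→Machine M6 (2333 ops/s) — total 1774+2035+2183+1719+2358+2333 = 12402 ops/s.
Max-entry greedy (repeatedly take the single best remaining cell) gives 11915 ops/s, worse by 487.
Next-best assignment: Pioneer→Machine M2, Nimbus→Machine M3, Talus→Machine M6, Ridgeline→Machine M7, Juno→Machine M4, Cove→Machine M1 = 11915 ops/s.
Swapping Talus↔Pioneer (Talus→Machine M1 1653 ops/s, Pioneer→Machine M7 987 ops/s) loses 1317.
Checked against all permutations: 12402 ops/s is optimal.
Talus's own top instance is Machine M6 (2400 ops/s), but forcing Talus→Machine M6 and reassigning the rest optimally gives only 11915 ops/s — worse by 487.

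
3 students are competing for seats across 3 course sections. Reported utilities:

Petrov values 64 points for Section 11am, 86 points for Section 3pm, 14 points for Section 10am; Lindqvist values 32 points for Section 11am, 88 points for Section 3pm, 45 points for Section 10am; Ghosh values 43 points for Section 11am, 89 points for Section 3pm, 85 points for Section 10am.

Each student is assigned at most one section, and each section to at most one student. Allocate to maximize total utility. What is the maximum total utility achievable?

Max total: 237 points

This is the linear assignment problem.
Optimal: Petrov→Section 11am (64 points), Lindqvist→Section 3pm (88 points), Ghosh→Section 10am (85 points) — total 64+88+85 = 237 points.
Column-greedy (each section in turn goes to its best remaining student) gives 198 points, worse by 39.
Next-best assignment: Petrov→Section 3pm, Lindqvist→Section 11am, Ghosh→Section 10am = 203 points.
Swapping Lindqvist↔Ghosh (Lindqvist→Section 10am 45 points, Ghosh→Section 3pm 89 points) loses 39.
No other one-to-one assignment exceeds 237 points.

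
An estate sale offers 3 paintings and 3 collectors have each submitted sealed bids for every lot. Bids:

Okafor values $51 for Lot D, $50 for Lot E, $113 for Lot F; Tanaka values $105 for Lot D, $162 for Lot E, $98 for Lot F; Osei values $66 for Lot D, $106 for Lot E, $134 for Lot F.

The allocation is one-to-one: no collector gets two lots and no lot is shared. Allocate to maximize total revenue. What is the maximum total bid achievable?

This is a one-to-one assignment (maximum-weight bipartite matching).
Optimal: Okafor→Lot D ($51), Tanaka→Lot E ($162), Osei→Lot F ($134) — total 51+162+134 = $347.
Column-greedy (each lot in turn goes to its best remaining collector) gives $324, worse by 23.
No other one-to-one assignment exceeds $347.

Max total: $347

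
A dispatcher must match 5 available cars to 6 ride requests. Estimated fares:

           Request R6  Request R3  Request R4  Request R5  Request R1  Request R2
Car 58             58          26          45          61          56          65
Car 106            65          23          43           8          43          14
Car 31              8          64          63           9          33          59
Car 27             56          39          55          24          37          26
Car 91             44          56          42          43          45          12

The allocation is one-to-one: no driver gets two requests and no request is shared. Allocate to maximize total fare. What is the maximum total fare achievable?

Maximum total: $296

This is a one-to-one assignment (maximum-weight bipartite matching).
Optimal: Car 58→Request R5 ($61), Car 106→Request R6 ($65), Car 31→Request R2 ($59), Car 27→Request R4 ($55), Car 91→Request R3 ($56) — total 61+65+59+55+56 = $296.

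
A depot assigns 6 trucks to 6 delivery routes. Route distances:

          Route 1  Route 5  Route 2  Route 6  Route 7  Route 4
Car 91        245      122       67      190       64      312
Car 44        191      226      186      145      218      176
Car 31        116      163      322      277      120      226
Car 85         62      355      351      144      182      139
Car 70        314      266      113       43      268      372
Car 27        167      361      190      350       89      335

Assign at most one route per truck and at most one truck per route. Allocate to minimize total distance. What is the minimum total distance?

Minimum total: 600 km

Optimal: Car 91→Route 2 (67 km), Car 44→Route 4 (176 km), Car 31→Route 5 (163 km), Car 85→Route 1 (62 km), Car 70→Route 6 (43 km), Car 27→Route 7 (89 km) — total 67+176+163+62+43+89 = 600 km.
Min-entry greedy (repeatedly take the single cheapest remaining cell) gives 698 km, worse by 98.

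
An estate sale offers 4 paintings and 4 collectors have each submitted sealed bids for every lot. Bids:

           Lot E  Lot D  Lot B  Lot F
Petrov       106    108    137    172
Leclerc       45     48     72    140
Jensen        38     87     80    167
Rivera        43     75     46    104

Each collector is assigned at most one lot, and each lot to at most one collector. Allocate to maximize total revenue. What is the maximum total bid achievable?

Optimal: Petrov→Lot B ($137), Leclerc→Lot E ($45), Jensen→Lot F ($167), Rivera→Lot D ($75) — total 137+45+167+75 = $424.
Next-best assignment: Petrov→Lot E, Leclerc→Lot B, Jensen→Lot F, Rivera→Lot D = $420.
Every other assignment is strictly worse.

Max total: $424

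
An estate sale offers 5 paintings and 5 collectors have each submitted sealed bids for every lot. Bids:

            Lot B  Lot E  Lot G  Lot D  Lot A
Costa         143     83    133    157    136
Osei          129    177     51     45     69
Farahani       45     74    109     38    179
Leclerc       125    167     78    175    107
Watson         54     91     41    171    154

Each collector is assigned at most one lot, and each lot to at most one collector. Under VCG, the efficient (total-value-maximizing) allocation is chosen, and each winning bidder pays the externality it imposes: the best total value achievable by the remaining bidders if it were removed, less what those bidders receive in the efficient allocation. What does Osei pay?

Osei pays $52.

Efficient allocation: Costa→Lot G ($133), Osei→Lot E ($177), Farahani→Lot A ($179), Leclerc→Lot B ($125), Watson→Lot D ($171); total welfare W = $785.
Osei receives Lot E at value $177, so the others get W − 177 = $608.
Without Osei: best allocation of the remaining 4 bidders over all 5 lots is Costa→Lot B ($143), Farahani→Lot A ($179), Leclerc→Lot E ($167), Watson→Lot D ($171), total $660.
VCG payment = (others' best without Osei) − (others' welfare with Osei) = 660 − 608 = $52.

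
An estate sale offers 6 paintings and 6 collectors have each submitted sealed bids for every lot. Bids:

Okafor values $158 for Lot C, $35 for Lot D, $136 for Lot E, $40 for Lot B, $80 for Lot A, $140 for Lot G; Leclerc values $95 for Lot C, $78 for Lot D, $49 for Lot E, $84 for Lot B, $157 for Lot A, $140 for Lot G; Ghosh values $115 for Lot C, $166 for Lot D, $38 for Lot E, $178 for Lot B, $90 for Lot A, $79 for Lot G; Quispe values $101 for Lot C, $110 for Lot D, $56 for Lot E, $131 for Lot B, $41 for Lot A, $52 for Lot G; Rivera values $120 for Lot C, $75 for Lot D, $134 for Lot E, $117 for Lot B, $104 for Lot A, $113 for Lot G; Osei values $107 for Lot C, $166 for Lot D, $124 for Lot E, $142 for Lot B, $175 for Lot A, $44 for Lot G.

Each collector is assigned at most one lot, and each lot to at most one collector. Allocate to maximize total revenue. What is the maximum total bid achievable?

This is the linear assignment problem.
Optimal: Okafor→Lot C ($158), Leclerc→Lot G ($140), Ghosh→Lot D ($166), Quispe→Lot B ($131), Rivera→Lot E ($134), Osei→Lot A ($175) — total 158+140+166+131+134+175 = $904.
Row-greedy (each collector in turn takes its best remaining lot) gives $781, worse by 123.
Swapping Quispe↔Osei (Quispe→Lot A $41, Osei→Lot B $142) loses 123.
Every other assignment is strictly worse.

Maximum total: $904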